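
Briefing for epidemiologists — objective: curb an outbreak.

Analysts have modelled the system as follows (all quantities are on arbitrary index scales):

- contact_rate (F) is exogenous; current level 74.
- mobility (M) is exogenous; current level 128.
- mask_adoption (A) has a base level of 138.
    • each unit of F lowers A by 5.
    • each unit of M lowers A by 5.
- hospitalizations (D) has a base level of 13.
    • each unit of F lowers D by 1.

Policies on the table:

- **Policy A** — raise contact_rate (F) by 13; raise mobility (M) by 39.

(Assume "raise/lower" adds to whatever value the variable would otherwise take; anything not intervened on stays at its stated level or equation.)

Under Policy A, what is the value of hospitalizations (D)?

Policy A (F + 13, M + 39):
  F = 74 + 13 = 87
  D = 13 − 87 = -74

-74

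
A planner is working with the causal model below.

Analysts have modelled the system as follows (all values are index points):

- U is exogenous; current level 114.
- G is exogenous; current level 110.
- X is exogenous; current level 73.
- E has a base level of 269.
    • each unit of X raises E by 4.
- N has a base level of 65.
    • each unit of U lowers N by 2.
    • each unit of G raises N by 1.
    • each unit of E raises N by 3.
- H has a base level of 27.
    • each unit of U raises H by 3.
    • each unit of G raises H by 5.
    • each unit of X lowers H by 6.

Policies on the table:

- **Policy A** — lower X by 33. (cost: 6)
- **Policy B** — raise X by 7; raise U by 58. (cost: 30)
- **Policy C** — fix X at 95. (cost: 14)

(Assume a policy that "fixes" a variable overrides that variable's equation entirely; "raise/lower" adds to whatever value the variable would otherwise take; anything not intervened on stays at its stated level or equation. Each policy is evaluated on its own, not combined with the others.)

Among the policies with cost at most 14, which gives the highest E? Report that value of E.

649

Policy A (X − 33):
  X = 73 − 33 = 40
  E = 269 + 4·40 = 429
Policy C (X := 95):
  X = 95
  E = 269 + 4·95 = 649
Comparing — Policy A: E=429, Policy C: E=649. Highest is 649 (Policy C).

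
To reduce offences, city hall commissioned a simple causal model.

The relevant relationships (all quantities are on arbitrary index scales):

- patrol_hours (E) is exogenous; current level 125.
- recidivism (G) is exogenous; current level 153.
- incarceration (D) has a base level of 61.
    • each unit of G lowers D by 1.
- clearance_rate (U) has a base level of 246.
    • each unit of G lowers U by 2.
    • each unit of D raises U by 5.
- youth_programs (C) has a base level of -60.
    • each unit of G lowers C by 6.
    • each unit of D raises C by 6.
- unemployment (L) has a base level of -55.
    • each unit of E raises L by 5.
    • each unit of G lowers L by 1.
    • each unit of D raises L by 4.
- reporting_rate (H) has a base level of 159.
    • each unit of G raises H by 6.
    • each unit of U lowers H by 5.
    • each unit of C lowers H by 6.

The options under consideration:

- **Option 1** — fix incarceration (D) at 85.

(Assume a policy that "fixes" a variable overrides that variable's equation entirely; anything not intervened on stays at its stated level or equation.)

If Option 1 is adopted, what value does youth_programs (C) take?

-468

Option 1 (D := 85):
  G = 153
  D = 85
  C = -60 − 6·153 + 6·85 = -468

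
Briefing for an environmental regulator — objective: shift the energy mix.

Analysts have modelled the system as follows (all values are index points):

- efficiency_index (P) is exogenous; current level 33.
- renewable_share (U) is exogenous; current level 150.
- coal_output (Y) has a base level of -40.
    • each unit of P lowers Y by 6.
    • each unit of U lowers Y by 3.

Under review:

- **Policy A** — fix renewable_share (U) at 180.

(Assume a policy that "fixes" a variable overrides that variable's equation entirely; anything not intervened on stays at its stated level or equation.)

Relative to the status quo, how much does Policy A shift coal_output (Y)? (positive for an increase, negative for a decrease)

Baseline:
  P = 33
  U = 150
  Y = -40 − 6·33 − 3·150 = -688
Policy A (U := 180):
  P = 33
  U = 180
  Y = -40 − 6·33 − 3·180 = -778
Change in Y: -778 − (-688) = -90

-90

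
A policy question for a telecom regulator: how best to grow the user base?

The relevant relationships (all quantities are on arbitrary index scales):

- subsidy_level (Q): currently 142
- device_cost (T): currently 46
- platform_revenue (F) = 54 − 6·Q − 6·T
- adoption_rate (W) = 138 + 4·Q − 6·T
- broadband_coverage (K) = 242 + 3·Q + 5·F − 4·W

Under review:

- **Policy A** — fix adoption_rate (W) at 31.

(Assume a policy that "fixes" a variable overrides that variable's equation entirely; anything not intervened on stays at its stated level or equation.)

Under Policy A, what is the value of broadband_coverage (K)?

-4826

Policy A (W := 31):
  Q = 142
  T = 46
  F = 54 − 6·142 − 6·46 = -1074
  W = 31
  K = 242 + 3·142 + 5·(-1074) − 4·31 = -4826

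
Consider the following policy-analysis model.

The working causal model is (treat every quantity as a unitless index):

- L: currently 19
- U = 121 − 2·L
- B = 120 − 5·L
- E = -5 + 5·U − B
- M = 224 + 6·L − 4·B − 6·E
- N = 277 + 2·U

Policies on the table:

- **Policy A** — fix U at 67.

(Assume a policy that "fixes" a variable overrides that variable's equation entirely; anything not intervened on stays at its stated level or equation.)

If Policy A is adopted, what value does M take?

Policy A (U := 67):
  L = 19
  U = 67
  B = 120 − 5·19 = 25
  E = -5 + 5·67 − 25 = 305
  M = 224 + 6·19 − 4·25 − 6·305 = -1592

-1592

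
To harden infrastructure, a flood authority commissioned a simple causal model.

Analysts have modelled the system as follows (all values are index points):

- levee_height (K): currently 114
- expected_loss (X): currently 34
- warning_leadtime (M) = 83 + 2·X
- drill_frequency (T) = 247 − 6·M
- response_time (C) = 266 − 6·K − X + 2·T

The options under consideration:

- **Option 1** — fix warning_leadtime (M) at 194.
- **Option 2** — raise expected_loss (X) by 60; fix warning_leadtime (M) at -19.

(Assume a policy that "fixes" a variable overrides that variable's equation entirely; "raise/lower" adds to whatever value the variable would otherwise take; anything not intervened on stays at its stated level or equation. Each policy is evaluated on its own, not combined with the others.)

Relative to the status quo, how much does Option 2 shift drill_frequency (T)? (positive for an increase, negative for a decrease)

Baseline:
  X = 34
  M = 83 + 2·34 = 151
  T = 247 − 6·151 = -659
Option 2 (X + 60, M := -19):
  X = 34 + 60 = 94
  M = -19
  T = 247 − 6·(-19) = 361
Change in T: 361 − (-659) = 1020

1020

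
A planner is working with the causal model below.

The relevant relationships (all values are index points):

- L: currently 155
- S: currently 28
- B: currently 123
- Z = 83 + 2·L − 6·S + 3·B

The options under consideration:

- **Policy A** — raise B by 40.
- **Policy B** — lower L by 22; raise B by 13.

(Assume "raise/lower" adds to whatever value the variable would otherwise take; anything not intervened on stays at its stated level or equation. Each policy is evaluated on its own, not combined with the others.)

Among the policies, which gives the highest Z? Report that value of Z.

714

Policy A (B + 40):
  L = 155
  S = 28
  B = 123 + 40 = 163
  Z = 83 + 2·155 − 6·28 + 3·163 = 714
Policy B (L − 22, B + 13):
  L = 155 − 22 = 133
  S = 28
  B = 123 + 13 = 136
  Z = 83 + 2·133 − 6·28 + 3·136 = 589
Comparing — Policy A: Z=714, Policy B: Z=589. Highest is 714 (Policy A).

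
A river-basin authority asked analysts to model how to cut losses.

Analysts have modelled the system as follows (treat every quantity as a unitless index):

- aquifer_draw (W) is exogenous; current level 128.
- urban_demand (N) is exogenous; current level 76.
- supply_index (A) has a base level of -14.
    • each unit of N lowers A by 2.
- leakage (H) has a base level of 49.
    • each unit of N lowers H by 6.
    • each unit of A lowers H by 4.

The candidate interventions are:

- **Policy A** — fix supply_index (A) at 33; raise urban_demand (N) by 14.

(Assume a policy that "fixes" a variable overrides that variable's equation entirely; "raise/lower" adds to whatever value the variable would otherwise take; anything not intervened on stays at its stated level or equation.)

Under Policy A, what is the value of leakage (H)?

Policy A (A := 33, N + 14):
  N = 76 + 14 = 90
  A = 33
  H = 49 − 6·90 − 4·33 = -623

-623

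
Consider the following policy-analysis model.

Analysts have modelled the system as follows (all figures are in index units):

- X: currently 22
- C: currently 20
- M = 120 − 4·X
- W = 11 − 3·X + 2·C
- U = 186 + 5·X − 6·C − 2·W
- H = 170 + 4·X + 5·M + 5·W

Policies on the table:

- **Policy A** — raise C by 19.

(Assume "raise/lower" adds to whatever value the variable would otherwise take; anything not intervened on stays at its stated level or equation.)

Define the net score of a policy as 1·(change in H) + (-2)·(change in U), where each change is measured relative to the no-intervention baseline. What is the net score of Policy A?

570

Baseline:
  X = 22
  C = 20
  M = 120 − 4·22 = 32
  W = 11 − 3·22 + 2·20 = -15
  U = 186 + 5·22 − 6·20 − 2·(-15) = 206
  H = 170 + 4·22 + 5·32 + 5·(-15) = 343
Policy A (C + 19):
  X = 22
  C = 20 + 19 = 39
  M = 120 − 4·22 = 32
  W = 11 − 3·22 + 2·39 = 23
  U = 186 + 5·22 − 6·39 − 2·23 = 16
  H = 170 + 4·22 + 5·32 + 5·23 = 533
ΔH = 533 − 343 = 190; ΔU = 16 − 206 = -190
Score = 1·190 + (-2)·(-190) = 570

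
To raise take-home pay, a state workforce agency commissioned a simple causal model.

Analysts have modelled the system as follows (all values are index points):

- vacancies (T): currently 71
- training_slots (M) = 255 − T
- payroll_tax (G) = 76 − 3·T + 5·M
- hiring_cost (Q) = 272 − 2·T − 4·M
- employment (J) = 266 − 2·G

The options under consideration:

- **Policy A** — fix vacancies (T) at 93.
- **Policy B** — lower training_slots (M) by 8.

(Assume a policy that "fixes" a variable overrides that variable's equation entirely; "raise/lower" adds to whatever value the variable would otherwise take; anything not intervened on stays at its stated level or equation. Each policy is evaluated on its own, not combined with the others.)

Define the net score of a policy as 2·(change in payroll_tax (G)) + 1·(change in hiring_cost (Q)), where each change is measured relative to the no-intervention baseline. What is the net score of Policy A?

-308

Baseline:
  T = 71
  M = 255 − 71 = 184
  G = 76 − 3·71 + 5·184 = 783
  Q = 272 − 2·71 − 4·184 = -606
Policy A (T := 93):
  T = 93
  M = 255 − 93 = 162
  G = 76 − 3·93 + 5·162 = 607
  Q = 272 − 2·93 − 4·162 = -562
ΔG = 607 − 783 = -176; ΔQ = -562 − (-606) = 44
Score = 2·(-176) + 1·44 = -308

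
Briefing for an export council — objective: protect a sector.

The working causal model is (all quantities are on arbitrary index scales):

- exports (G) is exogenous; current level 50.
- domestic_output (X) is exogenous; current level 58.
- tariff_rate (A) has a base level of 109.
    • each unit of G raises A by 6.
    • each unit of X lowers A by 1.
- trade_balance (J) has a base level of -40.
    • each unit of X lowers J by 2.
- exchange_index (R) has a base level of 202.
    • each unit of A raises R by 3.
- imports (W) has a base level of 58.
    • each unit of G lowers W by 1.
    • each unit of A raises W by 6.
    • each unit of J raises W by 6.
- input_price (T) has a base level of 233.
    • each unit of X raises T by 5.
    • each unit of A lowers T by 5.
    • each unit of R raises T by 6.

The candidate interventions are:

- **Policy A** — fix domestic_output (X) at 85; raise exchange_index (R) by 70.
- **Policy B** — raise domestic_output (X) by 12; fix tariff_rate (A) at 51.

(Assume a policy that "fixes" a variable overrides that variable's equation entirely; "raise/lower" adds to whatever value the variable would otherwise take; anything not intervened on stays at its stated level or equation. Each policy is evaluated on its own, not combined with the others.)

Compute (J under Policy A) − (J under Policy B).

Policy A (X := 85, R + 70):
  X = 85
  J = -40 − 2·85 = -210
Policy B (X + 12, A := 51):
  X = 58 + 12 = 70
  J = -40 − 2·70 = -180
J: -210 − (-180) = -30

-30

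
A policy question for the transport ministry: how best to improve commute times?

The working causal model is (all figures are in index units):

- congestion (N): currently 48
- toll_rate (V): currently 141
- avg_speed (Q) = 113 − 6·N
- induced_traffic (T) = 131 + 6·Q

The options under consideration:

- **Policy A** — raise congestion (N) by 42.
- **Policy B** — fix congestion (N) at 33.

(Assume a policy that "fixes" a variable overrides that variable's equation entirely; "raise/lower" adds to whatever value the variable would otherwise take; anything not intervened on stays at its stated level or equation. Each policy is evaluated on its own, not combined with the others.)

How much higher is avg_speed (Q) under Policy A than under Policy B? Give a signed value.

-342

Policy A (N + 42):
  N = 48 + 42 = 90
  Q = 113 − 6·90 = -427
Policy B (N := 33):
  N = 33
  Q = 113 − 6·33 = -85
Q: -427 − (-85) = -342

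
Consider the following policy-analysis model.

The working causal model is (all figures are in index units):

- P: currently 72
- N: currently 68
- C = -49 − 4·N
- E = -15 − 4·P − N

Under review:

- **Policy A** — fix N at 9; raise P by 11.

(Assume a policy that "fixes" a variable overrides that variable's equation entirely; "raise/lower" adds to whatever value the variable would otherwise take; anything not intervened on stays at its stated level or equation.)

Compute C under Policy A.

Policy A (N := 9, P + 11):
  N = 9
  C = -49 − 4·9 = -85

-85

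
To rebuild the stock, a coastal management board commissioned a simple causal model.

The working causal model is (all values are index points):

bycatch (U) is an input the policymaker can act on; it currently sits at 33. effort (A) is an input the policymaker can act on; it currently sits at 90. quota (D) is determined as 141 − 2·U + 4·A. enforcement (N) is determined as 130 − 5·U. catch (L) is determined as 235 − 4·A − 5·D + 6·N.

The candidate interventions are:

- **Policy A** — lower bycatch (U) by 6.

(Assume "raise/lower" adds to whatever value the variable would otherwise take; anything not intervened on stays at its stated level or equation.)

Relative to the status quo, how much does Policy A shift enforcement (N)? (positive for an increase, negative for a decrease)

Baseline:
  U = 33
  N = 130 − 5·33 = -35
Policy A (U − 6):
  U = 33 − 6 = 27
  N = 130 − 5·27 = -5
Change in N: -5 − (-35) = 30

30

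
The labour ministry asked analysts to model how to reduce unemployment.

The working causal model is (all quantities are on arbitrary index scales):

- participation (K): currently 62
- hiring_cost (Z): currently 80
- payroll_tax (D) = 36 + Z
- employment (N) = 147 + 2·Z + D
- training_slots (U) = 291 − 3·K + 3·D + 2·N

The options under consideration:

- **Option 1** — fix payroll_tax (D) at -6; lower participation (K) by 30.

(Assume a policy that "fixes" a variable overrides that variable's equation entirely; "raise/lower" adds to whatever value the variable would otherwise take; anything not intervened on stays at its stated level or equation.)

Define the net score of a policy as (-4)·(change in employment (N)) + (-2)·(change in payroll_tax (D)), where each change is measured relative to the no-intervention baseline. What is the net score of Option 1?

732

Baseline:
  Z = 80
  D = 36 + 80 = 116
  N = 147 + 2·80 + 116 = 423
Option 1 (D := -6, K − 30):
  Z = 80
  D = -6
  N = 147 + 2·80 + (-6) = 301
ΔN = 301 − 423 = -122; ΔD = -6 − 116 = -122
Score = (-4)·(-122) + (-2)·(-122) = 732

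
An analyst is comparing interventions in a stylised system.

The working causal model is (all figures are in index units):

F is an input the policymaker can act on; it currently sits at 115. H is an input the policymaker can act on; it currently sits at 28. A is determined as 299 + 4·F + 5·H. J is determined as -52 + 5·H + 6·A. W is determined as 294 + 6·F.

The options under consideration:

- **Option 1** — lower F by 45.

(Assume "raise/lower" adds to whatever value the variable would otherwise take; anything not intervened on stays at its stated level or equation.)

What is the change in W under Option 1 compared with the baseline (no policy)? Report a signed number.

Baseline:
  F = 115
  W = 294 + 6·115 = 984
Option 1 (F − 45):
  F = 115 − 45 = 70
  W = 294 + 6·70 = 714
Change in W: 714 − 984 = -270

-270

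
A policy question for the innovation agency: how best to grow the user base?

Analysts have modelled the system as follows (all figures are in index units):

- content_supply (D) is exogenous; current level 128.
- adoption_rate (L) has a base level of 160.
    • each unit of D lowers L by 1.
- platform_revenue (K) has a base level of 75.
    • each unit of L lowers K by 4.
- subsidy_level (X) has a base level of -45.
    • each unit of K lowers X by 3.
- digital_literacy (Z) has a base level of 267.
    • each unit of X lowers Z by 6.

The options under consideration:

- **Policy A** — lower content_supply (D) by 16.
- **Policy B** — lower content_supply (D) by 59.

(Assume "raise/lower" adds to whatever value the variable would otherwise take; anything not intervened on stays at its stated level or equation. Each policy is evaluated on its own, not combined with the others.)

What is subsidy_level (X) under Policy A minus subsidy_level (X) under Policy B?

Policy A (D − 16):
  D = 128 − 16 = 112
  L = 160 − 112 = 48
  K = 75 − 4·48 = -117
  X = -45 − 3·(-117) = 306
Policy B (D − 59):
  D = 128 − 59 = 69
  L = 160 − 69 = 91
  K = 75 − 4·91 = -289
  X = -45 − 3·(-289) = 822
X: 306 − 822 = -516

-516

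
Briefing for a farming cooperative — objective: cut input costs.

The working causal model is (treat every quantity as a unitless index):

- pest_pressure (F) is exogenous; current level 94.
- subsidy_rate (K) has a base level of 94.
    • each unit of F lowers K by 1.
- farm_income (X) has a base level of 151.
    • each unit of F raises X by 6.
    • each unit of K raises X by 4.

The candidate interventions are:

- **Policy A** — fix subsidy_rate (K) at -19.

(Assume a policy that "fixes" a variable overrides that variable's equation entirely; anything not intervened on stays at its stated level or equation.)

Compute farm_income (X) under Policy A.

639

Policy A (K := -19):
  F = 94
  K = -19
  X = 151 + 6·94 + 4·(-19) = 639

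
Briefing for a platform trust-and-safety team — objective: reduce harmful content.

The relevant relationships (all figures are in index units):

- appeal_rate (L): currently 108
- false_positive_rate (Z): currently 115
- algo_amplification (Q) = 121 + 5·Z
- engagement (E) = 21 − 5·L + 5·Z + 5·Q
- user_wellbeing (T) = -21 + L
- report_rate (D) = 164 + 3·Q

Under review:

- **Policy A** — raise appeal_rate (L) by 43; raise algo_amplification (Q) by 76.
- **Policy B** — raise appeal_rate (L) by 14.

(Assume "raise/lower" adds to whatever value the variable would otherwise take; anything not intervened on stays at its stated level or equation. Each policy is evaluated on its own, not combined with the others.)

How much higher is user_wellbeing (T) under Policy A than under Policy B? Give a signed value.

29

Policy A (L + 43, Q + 76):
  L = 108 + 43 = 151
  T = -21 + 151 = 130
Policy B (L + 14):
  L = 108 + 14 = 122
  T = -21 + 122 = 101
T: 130 − 101 = 29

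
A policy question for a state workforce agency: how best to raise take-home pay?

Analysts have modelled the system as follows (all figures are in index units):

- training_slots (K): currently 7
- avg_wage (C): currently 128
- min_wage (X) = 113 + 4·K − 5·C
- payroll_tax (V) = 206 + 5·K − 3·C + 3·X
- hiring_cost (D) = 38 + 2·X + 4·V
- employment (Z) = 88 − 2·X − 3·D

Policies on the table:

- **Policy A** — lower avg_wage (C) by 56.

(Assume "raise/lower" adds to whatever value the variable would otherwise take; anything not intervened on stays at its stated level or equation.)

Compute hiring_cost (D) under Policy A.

Policy A (C − 56):
  K = 7
  C = 128 − 56 = 72
  X = 113 + 4·7 − 5·72 = -219
  V = 206 + 5·7 − 3·72 + 3·(-219) = -632
  D = 38 + 2·(-219) + 4·(-632) = -2928

-2928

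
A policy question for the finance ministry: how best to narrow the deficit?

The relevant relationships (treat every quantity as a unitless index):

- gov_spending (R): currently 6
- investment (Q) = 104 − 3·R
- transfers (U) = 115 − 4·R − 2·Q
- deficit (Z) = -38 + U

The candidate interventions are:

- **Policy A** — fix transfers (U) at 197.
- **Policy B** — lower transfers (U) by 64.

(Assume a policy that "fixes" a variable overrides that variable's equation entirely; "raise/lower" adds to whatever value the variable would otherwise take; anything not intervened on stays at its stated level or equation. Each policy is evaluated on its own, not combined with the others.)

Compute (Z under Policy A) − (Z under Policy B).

Policy A (U := 197):
  R = 6
  Q = 104 − 3·6 = 86
  U = 197
  Z = -38 + 197 = 159
Policy B (U − 64):
  R = 6
  Q = 104 − 3·6 = 86
  U = 115 − 4·6 − 2·86 (−64 from intervention) = -145
  Z = -38 + (-145) = -183
Z: 159 − (-183) = 342

342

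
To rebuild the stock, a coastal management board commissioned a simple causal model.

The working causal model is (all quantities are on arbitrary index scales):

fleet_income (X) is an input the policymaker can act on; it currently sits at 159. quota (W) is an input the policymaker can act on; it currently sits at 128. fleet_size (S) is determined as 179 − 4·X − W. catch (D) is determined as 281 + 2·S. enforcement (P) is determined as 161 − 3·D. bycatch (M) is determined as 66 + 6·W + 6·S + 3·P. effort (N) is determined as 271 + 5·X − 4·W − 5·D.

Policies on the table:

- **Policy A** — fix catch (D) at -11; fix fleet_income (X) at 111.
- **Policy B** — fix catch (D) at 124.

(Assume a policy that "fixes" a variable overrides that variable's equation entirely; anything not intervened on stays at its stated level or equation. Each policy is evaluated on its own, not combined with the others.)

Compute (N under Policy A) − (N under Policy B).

435

Policy A (D := -11, X := 111):
  X = 111
  W = 128
  S = 179 − 4·111 − 128 = -393
  D = -11
  N = 271 + 5·111 − 4·128 − 5·(-11) = 369
Policy B (D := 124):
  X = 159
  W = 128
  S = 179 − 4·159 − 128 = -585
  D = 124
  N = 271 + 5·159 − 4·128 − 5·124 = -66
N: 369 − (-66) = 435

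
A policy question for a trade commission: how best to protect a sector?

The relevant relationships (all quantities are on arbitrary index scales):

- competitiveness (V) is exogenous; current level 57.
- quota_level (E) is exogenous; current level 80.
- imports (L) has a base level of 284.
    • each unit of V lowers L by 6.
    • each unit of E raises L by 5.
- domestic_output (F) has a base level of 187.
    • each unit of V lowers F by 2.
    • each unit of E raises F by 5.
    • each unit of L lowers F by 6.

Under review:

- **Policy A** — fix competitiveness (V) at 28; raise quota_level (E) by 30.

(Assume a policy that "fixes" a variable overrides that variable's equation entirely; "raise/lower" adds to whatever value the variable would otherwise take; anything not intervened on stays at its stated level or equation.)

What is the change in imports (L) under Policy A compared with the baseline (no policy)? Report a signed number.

Baseline:
  V = 57
  E = 80
  L = 284 − 6·57 + 5·80 = 342
Policy A (V := 28, E + 30):
  V = 28
  E = 80 + 30 = 110
  L = 284 − 6·28 + 5·110 = 666
Change in L: 666 − 342 = 324

324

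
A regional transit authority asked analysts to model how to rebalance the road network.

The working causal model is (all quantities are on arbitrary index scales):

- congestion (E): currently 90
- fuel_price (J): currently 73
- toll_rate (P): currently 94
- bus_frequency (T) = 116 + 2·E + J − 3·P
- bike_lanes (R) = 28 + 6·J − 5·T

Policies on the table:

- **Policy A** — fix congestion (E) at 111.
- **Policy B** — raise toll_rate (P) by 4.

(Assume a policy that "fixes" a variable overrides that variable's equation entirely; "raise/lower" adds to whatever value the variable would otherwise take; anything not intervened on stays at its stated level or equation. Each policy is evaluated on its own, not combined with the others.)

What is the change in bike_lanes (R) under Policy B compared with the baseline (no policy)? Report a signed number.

Baseline:
  E = 90
  J = 73
  P = 94
  T = 116 + 2·90 + 73 − 3·94 = 87
  R = 28 + 6·73 − 5·87 = 31
Policy B (P + 4):
  E = 90
  J = 73
  P = 94 + 4 = 98
  T = 116 + 2·90 + 73 − 3·98 = 75
  R = 28 + 6·73 − 5·75 = 91
Change in R: 91 − 31 = 60

60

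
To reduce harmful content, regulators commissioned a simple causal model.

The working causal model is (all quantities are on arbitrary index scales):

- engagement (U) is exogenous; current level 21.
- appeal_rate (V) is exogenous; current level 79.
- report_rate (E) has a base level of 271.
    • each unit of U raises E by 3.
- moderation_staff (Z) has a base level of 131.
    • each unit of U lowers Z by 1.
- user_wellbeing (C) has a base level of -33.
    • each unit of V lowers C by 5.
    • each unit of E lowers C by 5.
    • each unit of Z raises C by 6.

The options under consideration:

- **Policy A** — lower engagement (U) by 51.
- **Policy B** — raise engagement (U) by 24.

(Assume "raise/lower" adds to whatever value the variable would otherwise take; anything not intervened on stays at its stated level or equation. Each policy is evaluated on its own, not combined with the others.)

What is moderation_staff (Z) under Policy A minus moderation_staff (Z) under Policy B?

Policy A (U − 51):
  U = 21 − 51 = -30
  Z = 131 − (-30) = 161
Policy B (U + 24):
  U = 21 + 24 = 45
  Z = 131 − 45 = 86
Z: 161 − 86 = 75

75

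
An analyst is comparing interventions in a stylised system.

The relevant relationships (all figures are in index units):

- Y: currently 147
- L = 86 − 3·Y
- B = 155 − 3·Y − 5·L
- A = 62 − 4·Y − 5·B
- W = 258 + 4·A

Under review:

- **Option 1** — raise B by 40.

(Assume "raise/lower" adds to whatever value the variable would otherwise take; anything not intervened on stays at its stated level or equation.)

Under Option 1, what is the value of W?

-32426

Option 1 (B + 40):
  Y = 147
  L = 86 − 3·147 = -355
  B = 155 − 3·147 − 5·(-355) (+40 from intervention) = 1529
  A = 62 − 4·147 − 5·1529 = -8171
  W = 258 + 4·(-8171) = -32426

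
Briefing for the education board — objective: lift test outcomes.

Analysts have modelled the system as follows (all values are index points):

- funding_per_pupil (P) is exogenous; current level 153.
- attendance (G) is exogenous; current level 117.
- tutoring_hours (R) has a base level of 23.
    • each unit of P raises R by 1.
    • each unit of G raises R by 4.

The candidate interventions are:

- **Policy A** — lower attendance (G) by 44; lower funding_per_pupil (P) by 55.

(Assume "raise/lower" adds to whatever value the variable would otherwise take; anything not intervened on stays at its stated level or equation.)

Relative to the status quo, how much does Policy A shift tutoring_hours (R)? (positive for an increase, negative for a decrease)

Baseline:
  P = 153
  G = 117
  R = 23 + 153 + 4·117 = 644
Policy A (G − 44, P − 55):
  P = 153 − 55 = 98
  G = 117 − 44 = 73
  R = 23 + 98 + 4·73 = 413
Change in R: 413 − 644 = -231

-231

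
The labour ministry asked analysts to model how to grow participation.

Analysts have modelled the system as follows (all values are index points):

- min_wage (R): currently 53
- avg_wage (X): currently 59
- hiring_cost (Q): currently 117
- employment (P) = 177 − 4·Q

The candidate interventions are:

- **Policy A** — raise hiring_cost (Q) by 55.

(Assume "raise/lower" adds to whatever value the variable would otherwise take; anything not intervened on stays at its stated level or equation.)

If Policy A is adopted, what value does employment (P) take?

Policy A (Q + 55):
  Q = 117 + 55 = 172
  P = 177 − 4·172 = -511

-511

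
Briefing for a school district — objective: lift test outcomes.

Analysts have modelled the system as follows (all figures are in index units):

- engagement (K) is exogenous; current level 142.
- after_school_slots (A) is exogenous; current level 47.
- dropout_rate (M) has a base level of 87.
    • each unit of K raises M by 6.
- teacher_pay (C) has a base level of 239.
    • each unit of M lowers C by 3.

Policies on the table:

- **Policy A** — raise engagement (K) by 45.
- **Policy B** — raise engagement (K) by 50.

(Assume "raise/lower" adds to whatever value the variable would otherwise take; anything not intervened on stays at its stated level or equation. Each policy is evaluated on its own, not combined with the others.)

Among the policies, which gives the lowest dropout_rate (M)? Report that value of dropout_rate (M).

1209

Policy A (K + 45):
  K = 142 + 45 = 187
  M = 87 + 6·187 = 1209
Policy B (K + 50):
  K = 142 + 50 = 192
  M = 87 + 6·192 = 1239
Comparing — Policy A: M=1209, Policy B: M=1239. Lowest is 1209 (Policy A).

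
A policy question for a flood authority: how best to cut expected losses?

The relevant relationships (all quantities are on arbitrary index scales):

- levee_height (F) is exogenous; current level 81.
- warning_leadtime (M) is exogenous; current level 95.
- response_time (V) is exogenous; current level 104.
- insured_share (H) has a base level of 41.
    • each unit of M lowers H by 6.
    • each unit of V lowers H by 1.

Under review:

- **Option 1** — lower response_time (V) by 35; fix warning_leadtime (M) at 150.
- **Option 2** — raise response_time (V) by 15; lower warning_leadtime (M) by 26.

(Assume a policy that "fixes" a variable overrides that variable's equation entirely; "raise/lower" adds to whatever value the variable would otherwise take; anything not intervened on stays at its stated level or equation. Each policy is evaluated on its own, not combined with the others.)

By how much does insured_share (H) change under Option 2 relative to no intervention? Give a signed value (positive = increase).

Baseline:
  M = 95
  V = 104
  H = 41 − 6·95 − 104 = -633
Option 2 (V + 15, M − 26):
  M = 95 − 26 = 69
  V = 104 + 15 = 119
  H = 41 − 6·69 − 119 = -492
Change in H: -492 − (-633) = 141

141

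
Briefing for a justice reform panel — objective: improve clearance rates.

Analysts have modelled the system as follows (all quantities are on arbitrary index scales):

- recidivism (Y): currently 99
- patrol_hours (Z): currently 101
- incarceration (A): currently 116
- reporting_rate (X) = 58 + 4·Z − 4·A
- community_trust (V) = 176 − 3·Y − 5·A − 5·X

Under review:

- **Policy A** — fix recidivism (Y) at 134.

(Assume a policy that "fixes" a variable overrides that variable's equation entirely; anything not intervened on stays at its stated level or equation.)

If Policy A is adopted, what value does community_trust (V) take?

-796

Policy A (Y := 134):
  Y = 134
  Z = 101
  A = 116
  X = 58 + 4·101 − 4·116 = -2
  V = 176 − 3·134 − 5·116 − 5·(-2) = -796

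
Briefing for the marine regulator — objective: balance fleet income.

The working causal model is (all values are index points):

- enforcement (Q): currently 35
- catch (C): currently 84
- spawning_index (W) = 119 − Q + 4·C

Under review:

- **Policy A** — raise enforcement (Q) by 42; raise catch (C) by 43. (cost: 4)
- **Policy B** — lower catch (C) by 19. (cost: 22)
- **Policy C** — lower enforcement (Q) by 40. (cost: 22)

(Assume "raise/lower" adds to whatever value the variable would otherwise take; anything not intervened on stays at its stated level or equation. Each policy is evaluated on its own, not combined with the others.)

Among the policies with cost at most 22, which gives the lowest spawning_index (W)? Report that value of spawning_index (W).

344

Policy A (Q + 42, C + 43):
  Q = 35 + 42 = 77
  C = 84 + 43 = 127
  W = 119 − 77 + 4·127 = 550
Policy B (C − 19):
  Q = 35
  C = 84 − 19 = 65
  W = 119 − 35 + 4·65 = 344
Policy C (Q − 40):
  Q = 35 − 40 = -5
  C = 84
  W = 119 − (-5) + 4·84 = 460
Comparing — Policy A: W=550, Policy B: W=344, Policy C: W=460. Lowest is 344 (Policy B).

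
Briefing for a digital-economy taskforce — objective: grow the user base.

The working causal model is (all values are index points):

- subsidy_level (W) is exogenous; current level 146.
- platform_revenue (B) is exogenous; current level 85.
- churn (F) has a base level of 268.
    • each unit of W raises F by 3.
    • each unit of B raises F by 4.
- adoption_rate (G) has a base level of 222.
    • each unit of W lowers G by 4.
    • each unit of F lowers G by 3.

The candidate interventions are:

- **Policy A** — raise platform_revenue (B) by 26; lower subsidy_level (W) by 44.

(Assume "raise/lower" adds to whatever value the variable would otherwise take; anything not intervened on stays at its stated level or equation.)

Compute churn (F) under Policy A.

Policy A (B + 26, W − 44):
  W = 146 − 44 = 102
  B = 85 + 26 = 111
  F = 268 + 3·102 + 4·111 = 1018

1018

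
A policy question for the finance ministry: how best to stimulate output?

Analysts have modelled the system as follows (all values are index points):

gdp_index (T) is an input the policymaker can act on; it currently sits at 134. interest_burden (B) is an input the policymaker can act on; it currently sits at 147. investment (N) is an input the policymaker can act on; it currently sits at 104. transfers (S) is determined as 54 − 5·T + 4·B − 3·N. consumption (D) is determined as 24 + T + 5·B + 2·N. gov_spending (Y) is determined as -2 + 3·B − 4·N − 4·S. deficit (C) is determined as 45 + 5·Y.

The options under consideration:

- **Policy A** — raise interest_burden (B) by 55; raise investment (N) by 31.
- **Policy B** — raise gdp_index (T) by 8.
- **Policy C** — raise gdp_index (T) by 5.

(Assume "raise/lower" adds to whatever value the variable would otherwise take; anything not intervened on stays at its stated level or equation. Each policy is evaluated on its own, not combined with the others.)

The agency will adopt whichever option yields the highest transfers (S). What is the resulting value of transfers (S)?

Policy A (B + 55, N + 31):
  T = 134
  B = 147 + 55 = 202
  N = 104 + 31 = 135
  S = 54 − 5·134 + 4·202 − 3·135 = -213
Policy B (T + 8):
  T = 134 + 8 = 142
  B = 147
  N = 104
  S = 54 − 5·142 + 4·147 − 3·104 = -380
Policy C (T + 5):
  T = 134 + 5 = 139
  B = 147
  N = 104
  S = 54 − 5·139 + 4·147 − 3·104 = -365
Comparing — Policy A: S=-213, Policy B: S=-380, Policy C: S=-365. Highest is -213 (Policy A).

-213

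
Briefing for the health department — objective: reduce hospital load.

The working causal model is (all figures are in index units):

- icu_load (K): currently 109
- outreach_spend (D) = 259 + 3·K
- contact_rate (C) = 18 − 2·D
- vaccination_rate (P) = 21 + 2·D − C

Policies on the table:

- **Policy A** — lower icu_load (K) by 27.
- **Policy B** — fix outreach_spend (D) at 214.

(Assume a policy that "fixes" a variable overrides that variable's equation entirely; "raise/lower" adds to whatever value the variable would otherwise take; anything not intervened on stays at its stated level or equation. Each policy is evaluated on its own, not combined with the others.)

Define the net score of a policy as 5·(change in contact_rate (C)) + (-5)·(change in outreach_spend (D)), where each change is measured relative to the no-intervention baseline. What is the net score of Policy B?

Baseline:
  K = 109
  D = 259 + 3·109 = 586
  C = 18 − 2·586 = -1154
Policy B (D := 214):
  K = 109
  D = 214
  C = 18 − 2·214 = -410
ΔC = -410 − (-1154) = 744; ΔD = 214 − 586 = -372
Score = 5·744 + (-5)·(-372) = 5580

5580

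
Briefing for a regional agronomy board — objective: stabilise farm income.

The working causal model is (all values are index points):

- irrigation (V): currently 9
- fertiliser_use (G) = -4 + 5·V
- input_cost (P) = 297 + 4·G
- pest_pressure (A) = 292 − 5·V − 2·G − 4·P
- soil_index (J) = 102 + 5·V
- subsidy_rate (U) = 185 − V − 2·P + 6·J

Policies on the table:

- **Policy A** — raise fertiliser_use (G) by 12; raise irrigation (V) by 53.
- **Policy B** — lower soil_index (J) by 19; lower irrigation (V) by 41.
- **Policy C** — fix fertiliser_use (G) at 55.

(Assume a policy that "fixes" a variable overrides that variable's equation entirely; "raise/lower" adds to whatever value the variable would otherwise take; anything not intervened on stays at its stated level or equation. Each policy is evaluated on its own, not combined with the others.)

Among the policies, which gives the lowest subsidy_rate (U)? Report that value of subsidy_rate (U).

Policy A (G + 12, V + 53):
  V = 9 + 53 = 62
  G = -4 + 5·62 (+12 from intervention) = 318
  P = 297 + 4·318 = 1569
  J = 102 + 5·62 = 412
  U = 185 − 62 − 2·1569 + 6·412 = -543
Policy B (J − 19, V − 41):
  V = 9 − 41 = -32
  G = -4 + 5·(-32) = -164
  P = 297 + 4·(-164) = -359
  J = 102 + 5·(-32) (−19 from intervention) = -77
  U = 185 − (-32) − 2·(-359) + 6·(-77) = 473
Policy C (G := 55):
  V = 9
  G = 55
  P = 297 + 4·55 = 517
  J = 102 + 5·9 = 147
  U = 185 − 9 − 2·517 + 6·147 = 24
Comparing — Policy A: U=-543, Policy B: U=473, Policy C: U=24. Lowest is -543 (Policy A).

-543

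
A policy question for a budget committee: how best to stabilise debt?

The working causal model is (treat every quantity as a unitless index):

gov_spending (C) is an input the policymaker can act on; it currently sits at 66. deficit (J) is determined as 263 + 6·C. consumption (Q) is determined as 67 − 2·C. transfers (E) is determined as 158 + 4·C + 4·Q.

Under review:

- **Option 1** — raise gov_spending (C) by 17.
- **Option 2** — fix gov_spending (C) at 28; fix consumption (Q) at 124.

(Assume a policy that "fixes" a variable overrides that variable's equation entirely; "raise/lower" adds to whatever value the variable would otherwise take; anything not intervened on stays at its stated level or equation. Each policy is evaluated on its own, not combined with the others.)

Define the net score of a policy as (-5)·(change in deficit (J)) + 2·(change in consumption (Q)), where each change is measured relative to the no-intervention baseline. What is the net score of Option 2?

Baseline:
  C = 66
  J = 263 + 6·66 = 659
  Q = 67 − 2·66 = -65
Option 2 (C := 28, Q := 124):
  C = 28
  J = 263 + 6·28 = 431
  Q = 124
ΔJ = 431 − 659 = -228; ΔQ = 124 − (-65) = 189
Score = (-5)·(-228) + 2·189 = 1518

1518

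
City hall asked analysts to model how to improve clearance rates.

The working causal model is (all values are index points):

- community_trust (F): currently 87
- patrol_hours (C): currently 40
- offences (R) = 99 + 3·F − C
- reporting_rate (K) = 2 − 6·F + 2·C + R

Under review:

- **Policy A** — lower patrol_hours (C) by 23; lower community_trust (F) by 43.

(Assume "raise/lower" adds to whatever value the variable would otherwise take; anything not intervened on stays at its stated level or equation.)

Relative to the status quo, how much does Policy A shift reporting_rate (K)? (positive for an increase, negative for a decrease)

Baseline:
  F = 87
  C = 40
  R = 99 + 3·87 − 40 = 320
  K = 2 − 6·87 + 2·40 + 320 = -120
Policy A (C − 23, F − 43):
  F = 87 − 43 = 44
  C = 40 − 23 = 17
  R = 99 + 3·44 − 17 = 214
  K = 2 − 6·44 + 2·17 + 214 = -14
Change in K: -14 − (-120) = 106

106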